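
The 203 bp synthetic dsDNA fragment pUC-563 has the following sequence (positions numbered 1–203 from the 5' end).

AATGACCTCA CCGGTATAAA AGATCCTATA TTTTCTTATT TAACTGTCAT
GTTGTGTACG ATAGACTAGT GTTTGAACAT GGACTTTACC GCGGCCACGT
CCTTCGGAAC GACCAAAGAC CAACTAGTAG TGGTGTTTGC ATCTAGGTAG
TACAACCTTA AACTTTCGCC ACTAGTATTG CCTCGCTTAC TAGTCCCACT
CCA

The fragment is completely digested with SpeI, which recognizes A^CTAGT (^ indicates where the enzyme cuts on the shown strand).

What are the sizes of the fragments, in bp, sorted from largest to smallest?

SpeI sites (ACTAGT) start at positions 65, 123, 171, 189.
SpeI cuts after the first base of each site, so after positions 65, 123, 171, 189.
Linear molecule, 4 cuts → 5 fragments:
  1–65 → 65 bp
  66–123 → 58 bp
  124–171 → 48 bp
  172–189 → 18 bp
  190–203 → 14 bp
Sorted largest to smallest: 65, 58, 48, 18, 14 bp.

65, 58, 48, 18, 14 bp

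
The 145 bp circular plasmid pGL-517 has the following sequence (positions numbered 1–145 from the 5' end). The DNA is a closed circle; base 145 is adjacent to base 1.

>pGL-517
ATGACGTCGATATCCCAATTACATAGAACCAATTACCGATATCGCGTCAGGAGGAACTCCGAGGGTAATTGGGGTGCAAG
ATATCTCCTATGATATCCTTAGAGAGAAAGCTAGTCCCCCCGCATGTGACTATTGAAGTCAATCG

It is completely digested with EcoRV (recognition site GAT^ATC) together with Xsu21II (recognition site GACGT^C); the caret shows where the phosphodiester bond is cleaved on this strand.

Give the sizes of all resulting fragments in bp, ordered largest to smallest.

EcoRV sites (GATATC) start at positions 9, 38, 80, 92.
EcoRV cuts after base 3 of each site, so after positions 11, 40, 82, 94.
The Xsu21II site (GACGTC) starts at position 3.
Xsu21II cuts after base 5 of each site (before the last base), so after position 7.
Combined cut positions: 7, 11, 40, 82, 94.
Circular molecule, 5 cuts → 5 fragments:
  8–11 → 4 bp
  12–40 → 29 bp
  41–82 → 42 bp
  83–94 → 12 bp
  95–145 then 1–7 → 51 + 7 = 58 bp
Sorted largest to smallest: 58, 42, 29, 12, 4 bp.

58, 42, 29, 12, 4 bp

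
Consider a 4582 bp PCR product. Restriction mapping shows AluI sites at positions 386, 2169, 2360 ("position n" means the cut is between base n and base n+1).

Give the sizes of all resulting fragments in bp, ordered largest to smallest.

Linear molecule, 3 cuts → 4 fragments:
  386 − 0 = 386 bp
  2169 − 386 = 1783 bp
  2360 − 2169 = 191 bp
  4582 − 2360 = 2222 bp
Sorted largest to smallest: 2222, 1783, 386, 191 bp.

2222, 1783, 386, 191 bp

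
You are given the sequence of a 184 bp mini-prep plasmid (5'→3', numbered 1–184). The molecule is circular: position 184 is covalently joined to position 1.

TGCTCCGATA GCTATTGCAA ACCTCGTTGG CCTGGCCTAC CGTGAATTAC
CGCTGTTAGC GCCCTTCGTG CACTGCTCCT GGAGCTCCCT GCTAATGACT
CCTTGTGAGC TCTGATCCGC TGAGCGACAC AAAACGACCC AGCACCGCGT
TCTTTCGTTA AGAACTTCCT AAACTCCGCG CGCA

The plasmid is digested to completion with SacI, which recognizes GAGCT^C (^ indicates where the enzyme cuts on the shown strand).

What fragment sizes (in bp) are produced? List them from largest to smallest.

SacI sites (GAGCTC) start at positions 82, 107.
SacI cuts after base 5 of each site (before the last base), so after positions 86, 111.
Circular molecule, 2 cuts → 2 fragments:
  87–111 → 25 bp
  112–184 then 1–86 → 73 + 86 = 159 bp
Sorted largest to smallest: 159, 25 bp.

159, 25 bp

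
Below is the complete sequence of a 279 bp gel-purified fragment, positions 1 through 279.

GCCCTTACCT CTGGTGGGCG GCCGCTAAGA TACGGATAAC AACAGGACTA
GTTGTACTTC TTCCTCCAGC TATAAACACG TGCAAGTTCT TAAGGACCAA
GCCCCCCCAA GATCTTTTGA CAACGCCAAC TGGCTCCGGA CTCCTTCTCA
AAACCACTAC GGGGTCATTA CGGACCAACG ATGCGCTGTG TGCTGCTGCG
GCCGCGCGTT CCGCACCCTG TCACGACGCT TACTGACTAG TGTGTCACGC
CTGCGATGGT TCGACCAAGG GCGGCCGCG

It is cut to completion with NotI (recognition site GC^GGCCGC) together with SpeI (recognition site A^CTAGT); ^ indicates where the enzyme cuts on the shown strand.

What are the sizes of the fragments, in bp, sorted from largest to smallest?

NotI sites (GCGGCCGC) start at positions 18, 198, 271.
NotI cuts after base 2 of each site, so after positions 19, 199, 272.
SpeI sites (ACTAGT) start at positions 47, 236.
SpeI cuts after the first base of each site, so after positions 47, 236.
Combined cut positions: 19, 47, 199, 236, 272.
Linear molecule, 5 cuts → 6 fragments:
  1–19 → 19 bp
  20–47 → 28 bp
  48–199 → 152 bp
  200–236 → 37 bp
  237–272 → 36 bp
  273–279 → 7 bp
Sorted largest to smallest: 152, 37, 36, 28, 19, 7 bp.

152, 37, 36, 28, 19, 7 bp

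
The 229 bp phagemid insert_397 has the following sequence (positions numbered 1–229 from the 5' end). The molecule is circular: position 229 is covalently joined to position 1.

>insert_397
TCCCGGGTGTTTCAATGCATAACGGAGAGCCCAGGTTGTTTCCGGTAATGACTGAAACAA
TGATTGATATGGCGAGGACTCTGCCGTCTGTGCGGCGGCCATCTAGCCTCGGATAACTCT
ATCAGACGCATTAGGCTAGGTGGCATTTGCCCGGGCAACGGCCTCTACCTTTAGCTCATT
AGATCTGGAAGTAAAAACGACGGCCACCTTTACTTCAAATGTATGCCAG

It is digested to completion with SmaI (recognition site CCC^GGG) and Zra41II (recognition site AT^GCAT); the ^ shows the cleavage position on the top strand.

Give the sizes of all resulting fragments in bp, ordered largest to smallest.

136, 81, 12 bp

SmaI sites (CCCGGG) start at positions 2, 150.
SmaI cuts after base 3 of each site, so after positions 4, 152.
The Zra41II site (ATGCAT) starts at position 15.
Zra41II cuts after base 2 of each site, so after position 16.
Combined cut positions: 4, 16, 152.
Circular molecule, 3 cuts → 3 fragments:
  5–16 → 12 bp
  17–152 → 136 bp
  153–229 then 1–4 → 77 + 4 = 81 bp
Sorted largest to smallest: 136, 81, 12 bp.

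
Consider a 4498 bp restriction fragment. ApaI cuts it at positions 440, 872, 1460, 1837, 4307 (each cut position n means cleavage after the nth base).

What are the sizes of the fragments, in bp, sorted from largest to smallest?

2470, 588, 440, 432, 377, 191 bp

Linear molecule, 5 cuts → 6 fragments:
  440 − 0 = 440 bp
  872 − 440 = 432 bp
  1460 − 872 = 588 bp
  1837 − 1460 = 377 bp
  4307 − 1837 = 2470 bp
  4498 − 4307 = 191 bp
Sorted largest to smallest: 2470, 588, 440, 432, 377, 191 bp.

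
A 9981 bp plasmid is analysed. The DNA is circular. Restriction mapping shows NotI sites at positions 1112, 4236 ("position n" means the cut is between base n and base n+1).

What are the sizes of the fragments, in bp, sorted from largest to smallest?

6857, 3124 bp

Circular molecule, 2 cuts → 2 fragments:
  4236 − 1112 = 3124 bp
  wrap: 9981 − 4236 + 1112 = 6857 bp
Sorted largest to smallest: 6857, 3124 bp.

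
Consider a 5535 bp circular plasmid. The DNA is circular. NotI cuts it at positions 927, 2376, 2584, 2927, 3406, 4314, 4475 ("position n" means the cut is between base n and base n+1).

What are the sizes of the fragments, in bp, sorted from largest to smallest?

1987, 1449, 908, 479, 343, 208, 161 bp

Circular molecule, 7 cuts → 7 fragments:
  2376 − 927 = 1449 bp
  2584 − 2376 = 208 bp
  2927 − 2584 = 343 bp
  3406 − 2927 = 479 bp
  4314 − 3406 = 908 bp
  4475 − 4314 = 161 bp
  wrap: 5535 − 4475 + 927 = 1987 bp
Sorted largest to smallest: 1987, 1449, 908, 479, 343, 208, 161 bp.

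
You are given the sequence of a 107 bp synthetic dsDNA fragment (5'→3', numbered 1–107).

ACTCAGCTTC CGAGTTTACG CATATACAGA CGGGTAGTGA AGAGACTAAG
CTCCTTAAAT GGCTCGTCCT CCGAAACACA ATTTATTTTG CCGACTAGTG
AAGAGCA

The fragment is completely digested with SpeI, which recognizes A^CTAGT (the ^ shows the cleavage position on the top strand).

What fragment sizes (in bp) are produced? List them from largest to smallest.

94, 13 bp

The SpeI site (ACTAGT) starts at position 94.
SpeI cuts after the first base of each site, so after position 94.
Linear molecule, 1 cut → 2 fragments:
  1–94 → 94 bp
  95–107 → 13 bp
Sorted largest to smallest: 94, 13 bp.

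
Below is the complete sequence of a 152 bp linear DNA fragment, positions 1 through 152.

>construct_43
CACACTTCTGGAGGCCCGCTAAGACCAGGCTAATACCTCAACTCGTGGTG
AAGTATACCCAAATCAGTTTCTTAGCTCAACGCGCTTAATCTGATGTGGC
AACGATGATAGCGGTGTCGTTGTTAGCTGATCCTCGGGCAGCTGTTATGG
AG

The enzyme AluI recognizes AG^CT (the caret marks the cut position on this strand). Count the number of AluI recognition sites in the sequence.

3

AGCT occurs starting at positions 74, 125, 140.
AluI cuts at 3 sites.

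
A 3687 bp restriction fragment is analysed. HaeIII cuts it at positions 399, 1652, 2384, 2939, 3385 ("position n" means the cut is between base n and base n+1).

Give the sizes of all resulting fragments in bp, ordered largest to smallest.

1253, 732, 555, 446, 399, 302 bp

Linear molecule, 5 cuts → 6 fragments:
  399 − 0 = 399 bp
  1652 − 399 = 1253 bp
  2384 − 1652 = 732 bp
  2939 − 2384 = 555 bp
  3385 − 2939 = 446 bp
  3687 − 3385 = 302 bp
Sorted largest to smallest: 1253, 732, 555, 446, 399, 302 bp.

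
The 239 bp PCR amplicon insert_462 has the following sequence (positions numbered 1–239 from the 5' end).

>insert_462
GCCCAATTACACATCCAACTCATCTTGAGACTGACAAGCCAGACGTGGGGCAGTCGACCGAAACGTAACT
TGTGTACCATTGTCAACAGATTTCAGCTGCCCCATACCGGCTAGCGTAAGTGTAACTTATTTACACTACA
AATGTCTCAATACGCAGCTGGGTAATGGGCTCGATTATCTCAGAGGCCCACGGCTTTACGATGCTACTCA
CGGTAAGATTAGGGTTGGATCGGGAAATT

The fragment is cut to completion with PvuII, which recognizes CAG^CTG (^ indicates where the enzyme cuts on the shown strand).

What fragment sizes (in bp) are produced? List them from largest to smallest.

PvuII sites (CAGCTG) start at positions 94, 155.
PvuII cuts after base 3 of each site, so after positions 96, 157.
Linear molecule, 2 cuts → 3 fragments:
  1–96 → 96 bp
  97–157 → 61 bp
  158–239 → 82 bp
Sorted largest to smallest: 96, 82, 61 bp.

96, 82, 61 bp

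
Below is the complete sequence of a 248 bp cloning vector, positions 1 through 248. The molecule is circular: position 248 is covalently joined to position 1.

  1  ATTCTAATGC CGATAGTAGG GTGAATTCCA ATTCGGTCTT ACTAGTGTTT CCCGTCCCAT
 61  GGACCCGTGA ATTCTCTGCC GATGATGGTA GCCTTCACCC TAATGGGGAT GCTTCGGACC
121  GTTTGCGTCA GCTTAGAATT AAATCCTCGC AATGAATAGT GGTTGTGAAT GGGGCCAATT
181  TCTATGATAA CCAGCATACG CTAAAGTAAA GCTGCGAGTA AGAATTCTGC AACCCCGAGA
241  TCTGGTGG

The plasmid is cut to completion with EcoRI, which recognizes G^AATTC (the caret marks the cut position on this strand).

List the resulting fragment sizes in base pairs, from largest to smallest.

153, 49, 46 bp

EcoRI sites (GAATTC) start at positions 23, 69, 222.
EcoRI cuts after the first base of each site, so after positions 23, 69, 222.
Circular molecule, 3 cuts → 3 fragments:
  24–69 → 46 bp
  70–222 → 153 bp
  223–248 then 1–23 → 26 + 23 = 49 bp
Sorted largest to smallest: 153, 49, 46 bp.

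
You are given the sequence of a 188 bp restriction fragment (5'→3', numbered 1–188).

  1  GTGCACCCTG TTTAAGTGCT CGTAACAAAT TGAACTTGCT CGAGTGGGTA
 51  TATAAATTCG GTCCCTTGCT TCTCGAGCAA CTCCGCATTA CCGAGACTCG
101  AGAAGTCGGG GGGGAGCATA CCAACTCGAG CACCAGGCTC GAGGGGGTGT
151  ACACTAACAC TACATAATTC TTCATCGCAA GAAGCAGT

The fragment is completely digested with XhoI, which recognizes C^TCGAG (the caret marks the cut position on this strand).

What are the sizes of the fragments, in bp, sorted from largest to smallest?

50, 39, 33, 28, 25, 13 bp

XhoI sites (CTCGAG) start at positions 39, 72, 97, 125, 138.
XhoI cuts after the first base of each site, so after positions 39, 72, 97, 125, 138.
Linear molecule, 5 cuts → 6 fragments:
  1–39 → 39 bp
  40–72 → 33 bp
  73–97 → 25 bp
  98–125 → 28 bp
  126–138 → 13 bp
  139–188 → 50 bp
Sorted largest to smallest: 50, 39, 33, 28, 25, 13 bp.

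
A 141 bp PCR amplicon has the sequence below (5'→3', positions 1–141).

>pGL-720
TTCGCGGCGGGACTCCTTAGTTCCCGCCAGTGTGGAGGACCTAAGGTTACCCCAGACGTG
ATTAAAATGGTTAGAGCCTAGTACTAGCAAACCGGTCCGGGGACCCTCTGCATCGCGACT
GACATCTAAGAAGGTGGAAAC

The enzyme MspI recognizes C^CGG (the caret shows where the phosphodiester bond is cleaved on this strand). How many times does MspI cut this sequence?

2

CCGG occurs starting at positions 92, 97.
MspI cuts at 2 sites.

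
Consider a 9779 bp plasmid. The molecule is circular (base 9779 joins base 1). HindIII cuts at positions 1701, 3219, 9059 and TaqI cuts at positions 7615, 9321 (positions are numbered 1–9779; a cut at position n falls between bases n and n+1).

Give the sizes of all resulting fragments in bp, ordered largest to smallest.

4396, 2159, 1518, 1444, 262 bp

Combined cut positions (sorted): 1701, 3219, 7615, 9059, 9321.
Circular molecule, 5 cuts → 5 fragments:
  3219 − 1701 = 1518 bp
  7615 − 3219 = 4396 bp
  9059 − 7615 = 1444 bp
  9321 − 9059 = 262 bp
  wrap: 9779 − 9321 + 1701 = 2159 bp
Sorted largest to smallest: 4396, 2159, 1518, 1444, 262 bp.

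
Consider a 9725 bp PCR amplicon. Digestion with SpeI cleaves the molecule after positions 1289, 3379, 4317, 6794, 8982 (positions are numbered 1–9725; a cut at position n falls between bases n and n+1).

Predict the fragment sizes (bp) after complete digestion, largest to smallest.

2477, 2188, 2090, 1289, 938, 743 bp

Linear molecule, 5 cuts → 6 fragments:
  1289 − 0 = 1289 bp
  3379 − 1289 = 2090 bp
  4317 − 3379 = 938 bp
  6794 − 4317 = 2477 bp
  8982 − 6794 = 2188 bp
  9725 − 8982 = 743 bp
Sorted largest to smallest: 2477, 2188, 2090, 1289, 938, 743 bp.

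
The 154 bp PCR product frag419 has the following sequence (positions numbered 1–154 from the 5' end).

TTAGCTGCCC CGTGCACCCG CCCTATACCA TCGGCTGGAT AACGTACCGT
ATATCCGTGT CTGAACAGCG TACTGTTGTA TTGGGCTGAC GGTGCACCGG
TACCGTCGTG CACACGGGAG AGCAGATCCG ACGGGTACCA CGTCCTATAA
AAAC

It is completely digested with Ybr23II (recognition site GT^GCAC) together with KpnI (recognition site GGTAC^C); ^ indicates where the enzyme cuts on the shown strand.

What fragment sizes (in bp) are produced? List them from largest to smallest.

80, 29, 16, 13, 10, 6 bp

Ybr23II sites (GTGCAC) start at positions 12, 92, 108.
Ybr23II cuts after base 2 of each site, so after positions 13, 93, 109.
KpnI sites (GGTACC) start at positions 99, 134.
KpnI cuts after base 5 of each site (before the last base), so after positions 103, 138.
Combined cut positions: 13, 93, 103, 109, 138.
Linear molecule, 5 cuts → 6 fragments:
  1–13 → 13 bp
  14–93 → 80 bp
  94–103 → 10 bp
  104–109 → 6 bp
  110–138 → 29 bp
  139–154 → 16 bp
Sorted largest to smallest: 80, 29, 16, 13, 10, 6 bp.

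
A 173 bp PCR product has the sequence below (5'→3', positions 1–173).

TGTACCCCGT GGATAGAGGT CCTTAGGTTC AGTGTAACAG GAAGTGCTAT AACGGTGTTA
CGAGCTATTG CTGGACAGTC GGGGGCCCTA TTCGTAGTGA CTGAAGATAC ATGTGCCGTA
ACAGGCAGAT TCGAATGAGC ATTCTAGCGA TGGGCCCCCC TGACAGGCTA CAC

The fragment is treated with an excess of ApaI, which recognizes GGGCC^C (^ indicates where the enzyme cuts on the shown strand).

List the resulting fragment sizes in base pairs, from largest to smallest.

87, 69, 17 bp

ApaI sites (GGGCCC) start at positions 83, 152.
ApaI cuts after base 5 of each site (before the last base), so after positions 87, 156.
Linear molecule, 2 cuts → 3 fragments:
  1–87 → 87 bp
  88–156 → 69 bp
  157–173 → 17 bp
Sorted largest to smallest: 87, 69, 17 bp.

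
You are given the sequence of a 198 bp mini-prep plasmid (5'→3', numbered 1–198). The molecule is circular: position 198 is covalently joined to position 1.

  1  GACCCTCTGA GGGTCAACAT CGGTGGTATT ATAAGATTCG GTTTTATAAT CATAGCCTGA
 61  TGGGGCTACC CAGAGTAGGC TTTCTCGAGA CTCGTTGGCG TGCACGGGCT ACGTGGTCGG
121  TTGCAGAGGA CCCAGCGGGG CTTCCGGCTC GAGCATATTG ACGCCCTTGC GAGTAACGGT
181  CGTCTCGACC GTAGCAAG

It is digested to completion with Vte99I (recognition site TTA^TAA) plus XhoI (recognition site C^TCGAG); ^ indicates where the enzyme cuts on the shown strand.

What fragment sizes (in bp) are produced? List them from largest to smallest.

81, 64, 38, 15 bp

Vte99I sites (TTATAA) start at positions 29, 44.
Vte99I cuts after base 3 of each site, so after positions 31, 46.
XhoI sites (CTCGAG) start at positions 84, 148.
XhoI cuts after the first base of each site, so after positions 84, 148.
Combined cut positions: 31, 46, 84, 148.
Circular molecule, 4 cuts → 4 fragments:
  32–46 → 15 bp
  47–84 → 38 bp
  85–148 → 64 bp
  149–198 then 1–31 → 50 + 31 = 81 bp
Sorted largest to smallest: 81, 64, 38, 15 bp.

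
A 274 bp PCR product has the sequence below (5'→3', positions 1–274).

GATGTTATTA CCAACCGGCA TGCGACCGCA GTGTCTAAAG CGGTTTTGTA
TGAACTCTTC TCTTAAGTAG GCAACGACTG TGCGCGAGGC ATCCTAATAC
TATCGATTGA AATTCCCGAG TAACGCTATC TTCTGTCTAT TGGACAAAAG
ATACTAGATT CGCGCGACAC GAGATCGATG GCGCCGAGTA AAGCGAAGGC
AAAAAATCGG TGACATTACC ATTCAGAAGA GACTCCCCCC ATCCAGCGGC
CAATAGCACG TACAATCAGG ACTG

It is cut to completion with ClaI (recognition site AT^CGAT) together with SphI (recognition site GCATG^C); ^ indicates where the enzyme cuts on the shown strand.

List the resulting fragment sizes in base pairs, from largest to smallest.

99, 81, 72, 22 bp

ClaI sites (ATCGAT) start at positions 102, 174.
ClaI cuts after base 2 of each site, so after positions 103, 175.
The SphI site (GCATGC) starts at position 18.
SphI cuts after base 5 of each site (before the last base), so after position 22.
Combined cut positions: 22, 103, 175.
Linear molecule, 3 cuts → 4 fragments:
  1–22 → 22 bp
  23–103 → 81 bp
  104–175 → 72 bp
  176–274 → 99 bp
Sorted largest to smallest: 99, 81, 72, 22 bp.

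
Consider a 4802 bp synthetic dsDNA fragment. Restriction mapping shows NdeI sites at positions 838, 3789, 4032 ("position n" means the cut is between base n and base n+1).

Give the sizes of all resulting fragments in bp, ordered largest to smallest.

2951, 838, 770, 243 bp

Linear molecule, 3 cuts → 4 fragments:
  838 − 0 = 838 bp
  3789 − 838 = 2951 bp
  4032 − 3789 = 243 bp
  4802 − 4032 = 770 bp
Sorted largest to smallest: 2951, 838, 770, 243 bp.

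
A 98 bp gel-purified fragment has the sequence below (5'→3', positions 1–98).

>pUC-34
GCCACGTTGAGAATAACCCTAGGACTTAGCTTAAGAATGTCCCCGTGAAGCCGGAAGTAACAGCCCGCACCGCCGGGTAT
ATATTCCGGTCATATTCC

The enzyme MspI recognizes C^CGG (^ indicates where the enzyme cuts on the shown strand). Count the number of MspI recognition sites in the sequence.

CCGG occurs starting at positions 51, 73, 86.
MspI cuts at 3 sites.

3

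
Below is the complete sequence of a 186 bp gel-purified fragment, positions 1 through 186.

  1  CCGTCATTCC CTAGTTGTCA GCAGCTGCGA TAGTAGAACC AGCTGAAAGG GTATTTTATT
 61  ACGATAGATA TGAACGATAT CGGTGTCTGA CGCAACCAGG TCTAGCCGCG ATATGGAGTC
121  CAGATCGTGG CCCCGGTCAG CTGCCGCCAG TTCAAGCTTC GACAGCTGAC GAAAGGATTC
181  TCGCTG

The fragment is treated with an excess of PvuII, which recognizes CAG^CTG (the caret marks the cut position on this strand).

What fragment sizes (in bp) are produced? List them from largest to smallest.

PvuII sites (CAGCTG) start at positions 22, 40, 138, 163.
PvuII cuts after base 3 of each site, so after positions 24, 42, 140, 165.
Linear molecule, 4 cuts → 5 fragments:
  1–24 → 24 bp
  25–42 → 18 bp
  43–140 → 98 bp
  141–165 → 25 bp
  166–186 → 21 bp
Sorted largest to smallest: 98, 25, 24, 21, 18 bp.

98, 25, 24, 21, 18 bp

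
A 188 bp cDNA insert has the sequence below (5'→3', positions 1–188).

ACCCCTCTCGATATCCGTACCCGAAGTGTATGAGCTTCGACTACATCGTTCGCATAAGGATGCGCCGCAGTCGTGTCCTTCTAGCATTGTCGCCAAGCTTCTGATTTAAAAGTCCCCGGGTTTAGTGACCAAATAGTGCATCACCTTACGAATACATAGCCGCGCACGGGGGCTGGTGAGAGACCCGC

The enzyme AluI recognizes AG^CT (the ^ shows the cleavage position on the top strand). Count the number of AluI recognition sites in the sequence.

2

AGCT occurs starting at positions 33, 96.
AluI cuts at 2 sites.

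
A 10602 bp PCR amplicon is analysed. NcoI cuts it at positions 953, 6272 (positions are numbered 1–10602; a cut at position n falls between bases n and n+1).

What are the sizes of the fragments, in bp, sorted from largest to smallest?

5319, 4330, 953 bp

Linear molecule, 2 cuts → 3 fragments:
  953 − 0 = 953 bp
  6272 − 953 = 5319 bp
  10602 − 6272 = 4330 bp
Sorted largest to smallest: 5319, 4330, 953 bp.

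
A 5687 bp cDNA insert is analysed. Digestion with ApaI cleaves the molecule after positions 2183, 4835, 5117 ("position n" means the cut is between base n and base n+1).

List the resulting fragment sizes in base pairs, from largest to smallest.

Linear molecule, 3 cuts → 4 fragments:
  2183 − 0 = 2183 bp
  4835 − 2183 = 2652 bp
  5117 − 4835 = 282 bp
  5687 − 5117 = 570 bp
Sorted largest to smallest: 2652, 2183, 570, 282 bp.

2652, 2183, 570, 282 bp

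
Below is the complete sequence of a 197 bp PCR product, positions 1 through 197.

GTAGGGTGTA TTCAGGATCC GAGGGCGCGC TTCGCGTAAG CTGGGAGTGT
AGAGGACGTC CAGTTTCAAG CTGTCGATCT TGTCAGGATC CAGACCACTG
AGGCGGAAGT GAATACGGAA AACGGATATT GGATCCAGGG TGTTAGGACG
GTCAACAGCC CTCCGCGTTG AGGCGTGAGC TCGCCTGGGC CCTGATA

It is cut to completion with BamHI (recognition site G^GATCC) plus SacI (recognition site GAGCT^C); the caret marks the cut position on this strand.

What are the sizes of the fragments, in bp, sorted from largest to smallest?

BamHI sites (GGATCC) start at positions 15, 86, 131.
BamHI cuts after the first base of each site, so after positions 15, 86, 131.
The SacI site (GAGCTC) starts at position 177.
SacI cuts after base 5 of each site (before the last base), so after position 181.
Combined cut positions: 15, 86, 131, 181.
Linear molecule, 4 cuts → 5 fragments:
  1–15 → 15 bp
  16–86 → 71 bp
  87–131 → 45 bp
  132–181 → 50 bp
  182–197 → 16 bp
Sorted largest to smallest: 71, 50, 45, 16, 15 bp.

71, 50, 45, 16, 15 bp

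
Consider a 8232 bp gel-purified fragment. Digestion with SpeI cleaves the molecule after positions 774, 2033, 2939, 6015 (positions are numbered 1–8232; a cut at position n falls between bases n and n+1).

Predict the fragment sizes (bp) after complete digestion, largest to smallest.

3076, 2217, 1259, 906, 774 bp

Linear molecule, 4 cuts → 5 fragments:
  774 − 0 = 774 bp
  2033 − 774 = 1259 bp
  2939 − 2033 = 906 bp
  6015 − 2939 = 3076 bp
  8232 − 6015 = 2217 bp
Sorted largest to smallest: 3076, 2217, 1259, 906, 774 bp.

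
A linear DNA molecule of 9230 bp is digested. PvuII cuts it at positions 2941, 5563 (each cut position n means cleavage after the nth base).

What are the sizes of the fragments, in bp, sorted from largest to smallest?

3667, 2941, 2622 bp

Linear molecule, 2 cuts → 3 fragments:
  2941 − 0 = 2941 bp
  5563 − 2941 = 2622 bp
  9230 − 5563 = 3667 bp
Sorted largest to smallest: 3667, 2941, 2622 bp.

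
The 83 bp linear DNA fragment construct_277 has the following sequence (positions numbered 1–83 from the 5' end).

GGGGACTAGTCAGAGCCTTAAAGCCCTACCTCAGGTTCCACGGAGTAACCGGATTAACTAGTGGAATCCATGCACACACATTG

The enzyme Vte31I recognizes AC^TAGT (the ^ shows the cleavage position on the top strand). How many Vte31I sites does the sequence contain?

ACTAGT occurs starting at positions 5, 57.
Vte31I cuts at 2 sites.

2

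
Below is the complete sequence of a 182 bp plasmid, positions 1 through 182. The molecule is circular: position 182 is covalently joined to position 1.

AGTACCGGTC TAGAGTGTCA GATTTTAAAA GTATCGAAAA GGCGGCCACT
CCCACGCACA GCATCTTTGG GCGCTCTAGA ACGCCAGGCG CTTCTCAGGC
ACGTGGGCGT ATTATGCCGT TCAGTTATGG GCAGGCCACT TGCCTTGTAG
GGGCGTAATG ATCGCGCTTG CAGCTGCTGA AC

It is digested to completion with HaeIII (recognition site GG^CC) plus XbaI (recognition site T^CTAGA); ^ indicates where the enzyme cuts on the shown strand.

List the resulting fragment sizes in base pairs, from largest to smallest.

60, 56, 36, 30 bp

HaeIII sites (GGCC) start at positions 44, 134.
HaeIII cuts after base 2 of each site, so after positions 45, 135.
XbaI sites (TCTAGA) start at positions 9, 75.
XbaI cuts after the first base of each site, so after positions 9, 75.
Combined cut positions: 9, 45, 75, 135.
Circular molecule, 4 cuts → 4 fragments:
  10–45 → 36 bp
  46–75 → 30 bp
  76–135 → 60 bp
  136–182 then 1–9 → 47 + 9 = 56 bp
Sorted largest to smallest: 60, 56, 36, 30 bp.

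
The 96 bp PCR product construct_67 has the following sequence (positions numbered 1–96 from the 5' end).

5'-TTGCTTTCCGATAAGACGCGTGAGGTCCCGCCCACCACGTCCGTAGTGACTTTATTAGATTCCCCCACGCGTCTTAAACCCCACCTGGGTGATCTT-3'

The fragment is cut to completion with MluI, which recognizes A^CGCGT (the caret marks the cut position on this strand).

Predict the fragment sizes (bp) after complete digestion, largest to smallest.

51, 29, 16 bp

MluI sites (ACGCGT) start at positions 16, 67.
MluI cuts after the first base of each site, so after positions 16, 67.
Linear molecule, 2 cuts → 3 fragments:
  1–16 → 16 bp
  17–67 → 51 bp
  68–96 → 29 bp
Sorted largest to smallest: 51, 29, 16 bp.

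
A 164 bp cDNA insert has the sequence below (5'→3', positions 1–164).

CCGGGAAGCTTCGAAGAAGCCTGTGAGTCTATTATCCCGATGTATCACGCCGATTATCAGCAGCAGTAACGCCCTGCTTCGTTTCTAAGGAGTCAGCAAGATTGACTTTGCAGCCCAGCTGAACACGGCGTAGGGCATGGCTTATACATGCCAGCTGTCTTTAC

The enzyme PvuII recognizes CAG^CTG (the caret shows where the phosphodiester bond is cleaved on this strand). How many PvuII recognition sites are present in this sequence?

2

CAGCTG occurs starting at positions 116, 152.
PvuII cuts at 2 sites.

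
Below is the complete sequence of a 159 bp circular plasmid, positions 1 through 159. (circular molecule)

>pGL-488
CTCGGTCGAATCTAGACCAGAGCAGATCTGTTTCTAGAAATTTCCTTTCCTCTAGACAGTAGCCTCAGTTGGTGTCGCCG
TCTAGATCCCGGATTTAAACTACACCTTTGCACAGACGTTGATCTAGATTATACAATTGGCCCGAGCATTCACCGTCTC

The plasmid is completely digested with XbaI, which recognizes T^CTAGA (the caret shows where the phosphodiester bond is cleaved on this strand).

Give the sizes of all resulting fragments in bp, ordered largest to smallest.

XbaI sites (TCTAGA) start at positions 11, 33, 51, 81, 123.
XbaI cuts after the first base of each site, so after positions 11, 33, 51, 81, 123.
Circular molecule, 5 cuts → 5 fragments:
  12–33 → 22 bp
  34–51 → 18 bp
  52–81 → 30 bp
  82–123 → 42 bp
  124–159 then 1–11 → 36 + 11 = 47 bp
Sorted largest to smallest: 47, 42, 30, 22, 18 bp.

47, 42, 30, 22, 18 bp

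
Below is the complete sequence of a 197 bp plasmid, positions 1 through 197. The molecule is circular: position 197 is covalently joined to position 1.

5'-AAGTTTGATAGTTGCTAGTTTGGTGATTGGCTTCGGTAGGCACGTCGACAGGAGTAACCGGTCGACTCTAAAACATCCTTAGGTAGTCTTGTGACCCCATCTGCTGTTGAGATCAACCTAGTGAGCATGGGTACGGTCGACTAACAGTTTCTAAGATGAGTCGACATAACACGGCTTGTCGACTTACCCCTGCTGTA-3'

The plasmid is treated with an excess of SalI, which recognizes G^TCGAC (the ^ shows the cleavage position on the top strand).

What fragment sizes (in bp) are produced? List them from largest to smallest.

SalI sites (GTCGAC) start at positions 44, 61, 136, 160, 178.
SalI cuts after the first base of each site, so after positions 44, 61, 136, 160, 178.
Circular molecule, 5 cuts → 5 fragments:
  45–61 → 17 bp
  62–136 → 75 bp
  137–160 → 24 bp
  161–178 → 18 bp
  179–197 then 1–44 → 19 + 44 = 63 bp
Sorted largest to smallest: 75, 63, 24, 18, 17 bp.

75, 63, 24, 18, 17 bp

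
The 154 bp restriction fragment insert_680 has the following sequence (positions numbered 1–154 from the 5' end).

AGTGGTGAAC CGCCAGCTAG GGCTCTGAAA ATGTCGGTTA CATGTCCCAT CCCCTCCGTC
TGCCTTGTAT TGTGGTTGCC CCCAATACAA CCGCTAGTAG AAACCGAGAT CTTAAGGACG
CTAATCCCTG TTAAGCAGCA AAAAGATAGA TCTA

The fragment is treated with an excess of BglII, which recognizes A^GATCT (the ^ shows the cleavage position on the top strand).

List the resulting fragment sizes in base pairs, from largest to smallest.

107, 41, 6 bp

BglII sites (AGATCT) start at positions 107, 148.
BglII cuts after the first base of each site, so after positions 107, 148.
Linear molecule, 2 cuts → 3 fragments:
  1–107 → 107 bp
  108–148 → 41 bp
  149–154 → 6 bp
Sorted largest to smallest: 107, 41, 6 bp.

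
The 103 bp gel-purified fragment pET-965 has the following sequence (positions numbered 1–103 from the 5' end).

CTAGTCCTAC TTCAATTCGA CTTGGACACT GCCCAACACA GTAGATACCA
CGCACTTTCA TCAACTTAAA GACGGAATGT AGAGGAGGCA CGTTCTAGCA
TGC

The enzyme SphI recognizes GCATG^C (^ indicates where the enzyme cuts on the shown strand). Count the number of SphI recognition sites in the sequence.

1

GCATGC occurs starting at position 98.
SphI cuts at 1 site.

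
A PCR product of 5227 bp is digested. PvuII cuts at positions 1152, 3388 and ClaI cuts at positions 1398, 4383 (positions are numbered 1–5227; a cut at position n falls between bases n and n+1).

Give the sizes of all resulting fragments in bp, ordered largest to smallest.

1990, 1152, 995, 844, 246 bp

Combined cut positions (sorted): 1152, 1398, 3388, 4383.
Linear molecule, 4 cuts → 5 fragments:
  1152 − 0 = 1152 bp
  1398 − 1152 = 246 bp
  3388 − 1398 = 1990 bp
  4383 − 3388 = 995 bp
  5227 − 4383 = 844 bp
Sorted largest to smallest: 1990, 1152, 995, 844, 246 bp.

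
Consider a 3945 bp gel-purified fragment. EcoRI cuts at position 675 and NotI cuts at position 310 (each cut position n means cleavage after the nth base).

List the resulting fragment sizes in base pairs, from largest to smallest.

Combined cut positions (sorted): 310, 675.
Linear molecule, 2 cuts → 3 fragments:
  310 − 0 = 310 bp
  675 − 310 = 365 bp
  3945 − 675 = 3270 bp
Sorted largest to smallest: 3270, 365, 310 bp.

3270, 365, 310 bp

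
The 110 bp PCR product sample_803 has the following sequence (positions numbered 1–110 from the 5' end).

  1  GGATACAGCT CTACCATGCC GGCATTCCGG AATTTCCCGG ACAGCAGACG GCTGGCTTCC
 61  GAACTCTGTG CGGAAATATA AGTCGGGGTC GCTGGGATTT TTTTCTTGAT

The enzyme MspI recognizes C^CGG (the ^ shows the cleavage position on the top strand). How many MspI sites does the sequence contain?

3

CCGG occurs starting at positions 19, 27, 37.
MspI cuts at 3 sites.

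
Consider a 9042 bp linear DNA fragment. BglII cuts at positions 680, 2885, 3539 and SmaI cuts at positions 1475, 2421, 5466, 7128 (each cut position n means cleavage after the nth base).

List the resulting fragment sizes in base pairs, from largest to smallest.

Combined cut positions (sorted): 680, 1475, 2421, 2885, 3539, 5466, 7128.
Linear molecule, 7 cuts → 8 fragments:
  680 − 0 = 680 bp
  1475 − 680 = 795 bp
  2421 − 1475 = 946 bp
  2885 − 2421 = 464 bp
  3539 − 2885 = 654 bp
  5466 − 3539 = 1927 bp
  7128 − 5466 = 1662 bp
  9042 − 7128 = 1914 bp
Sorted largest to smallest: 1927, 1914, 1662, 946, 795, 680, 654, 464 bp.

1927, 1914, 1662, 946, 795, 680, 654, 464 bp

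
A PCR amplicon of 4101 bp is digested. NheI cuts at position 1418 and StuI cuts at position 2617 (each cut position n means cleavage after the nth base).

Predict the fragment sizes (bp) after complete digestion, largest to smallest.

1484, 1418, 1199 bp

Combined cut positions (sorted): 1418, 2617.
Linear molecule, 2 cuts → 3 fragments:
  1418 − 0 = 1418 bp
  2617 − 1418 = 1199 bp
  4101 − 2617 = 1484 bp
Sorted largest to smallest: 1484, 1418, 1199 bp.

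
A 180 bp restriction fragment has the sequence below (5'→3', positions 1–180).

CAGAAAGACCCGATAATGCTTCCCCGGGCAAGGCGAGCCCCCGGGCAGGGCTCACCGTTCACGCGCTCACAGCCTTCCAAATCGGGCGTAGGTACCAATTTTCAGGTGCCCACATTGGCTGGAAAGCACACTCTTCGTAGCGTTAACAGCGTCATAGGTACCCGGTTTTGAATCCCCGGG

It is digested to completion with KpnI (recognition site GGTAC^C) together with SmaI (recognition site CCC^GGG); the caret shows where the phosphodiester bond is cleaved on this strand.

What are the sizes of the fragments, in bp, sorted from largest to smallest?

66, 53, 25, 17, 16, 3 bp

KpnI sites (GGTACC) start at positions 91, 157.
KpnI cuts after base 5 of each site (before the last base), so after positions 95, 161.
SmaI sites (CCCGGG) start at positions 23, 40, 175.
SmaI cuts after base 3 of each site, so after positions 25, 42, 177.
Combined cut positions: 25, 42, 95, 161, 177.
Linear molecule, 5 cuts → 6 fragments:
  1–25 → 25 bp
  26–42 → 17 bp
  43–95 → 53 bp
  96–161 → 66 bp
  162–177 → 16 bp
  178–180 → 3 bp
Sorted largest to smallest: 66, 53, 25, 17, 16, 3 bp.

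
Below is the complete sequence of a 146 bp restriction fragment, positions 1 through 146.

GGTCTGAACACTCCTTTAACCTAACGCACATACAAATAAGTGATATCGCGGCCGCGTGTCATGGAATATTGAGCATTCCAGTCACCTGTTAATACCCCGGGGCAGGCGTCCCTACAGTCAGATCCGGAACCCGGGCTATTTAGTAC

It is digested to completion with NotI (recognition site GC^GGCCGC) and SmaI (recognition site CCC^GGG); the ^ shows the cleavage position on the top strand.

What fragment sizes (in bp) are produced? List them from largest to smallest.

The NotI site (GCGGCCGC) starts at position 48.
NotI cuts after base 2 of each site, so after position 49.
SmaI sites (CCCGGG) start at positions 96, 130.
SmaI cuts after base 3 of each site, so after positions 98, 132.
Combined cut positions: 49, 98, 132.
Linear molecule, 3 cuts → 4 fragments:
  1–49 → 49 bp
  50–98 → 49 bp
  99–132 → 34 bp
  133–146 → 14 bp
Sorted largest to smallest: 49, 49, 34, 14 bp.

49, 49, 34, 14 bp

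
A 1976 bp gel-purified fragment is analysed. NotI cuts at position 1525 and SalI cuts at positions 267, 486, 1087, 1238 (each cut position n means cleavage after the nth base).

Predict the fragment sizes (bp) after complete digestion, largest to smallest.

Combined cut positions (sorted): 267, 486, 1087, 1238, 1525.
Linear molecule, 5 cuts → 6 fragments:
  267 − 0 = 267 bp
  486 − 267 = 219 bp
  1087 − 486 = 601 bp
  1238 − 1087 = 151 bp
  1525 − 1238 = 287 bp
  1976 − 1525 = 451 bp
Sorted largest to smallest: 601, 451, 287, 267, 219, 151 bp.

601, 451, 287, 267, 219, 151 bp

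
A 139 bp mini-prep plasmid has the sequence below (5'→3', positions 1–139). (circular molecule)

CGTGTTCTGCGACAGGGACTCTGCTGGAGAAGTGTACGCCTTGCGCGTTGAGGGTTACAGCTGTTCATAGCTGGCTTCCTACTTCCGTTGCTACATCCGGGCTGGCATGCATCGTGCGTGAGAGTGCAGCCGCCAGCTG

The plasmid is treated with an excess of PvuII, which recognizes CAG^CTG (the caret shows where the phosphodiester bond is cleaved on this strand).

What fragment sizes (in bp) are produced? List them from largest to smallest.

76, 63 bp

PvuII sites (CAGCTG) start at positions 58, 134.
PvuII cuts after base 3 of each site, so after positions 60, 136.
Circular molecule, 2 cuts → 2 fragments:
  61–136 → 76 bp
  137–139 then 1–60 → 3 + 60 = 63 bp
Sorted largest to smallest: 76, 63 bp.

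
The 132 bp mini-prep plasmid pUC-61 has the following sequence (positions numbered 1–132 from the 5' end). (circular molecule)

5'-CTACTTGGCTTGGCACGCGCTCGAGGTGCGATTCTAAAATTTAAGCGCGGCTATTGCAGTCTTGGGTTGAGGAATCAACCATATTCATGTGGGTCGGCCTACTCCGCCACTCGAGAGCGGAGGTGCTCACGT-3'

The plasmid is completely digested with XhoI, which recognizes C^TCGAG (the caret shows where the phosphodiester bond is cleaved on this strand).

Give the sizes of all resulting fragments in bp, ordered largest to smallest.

90, 42 bp

XhoI sites (CTCGAG) start at positions 20, 110.
XhoI cuts after the first base of each site, so after positions 20, 110.
Circular molecule, 2 cuts → 2 fragments:
  21–110 → 90 bp
  111–132 then 1–20 → 22 + 20 = 42 bp
Sorted largest to smallest: 90, 42 bp.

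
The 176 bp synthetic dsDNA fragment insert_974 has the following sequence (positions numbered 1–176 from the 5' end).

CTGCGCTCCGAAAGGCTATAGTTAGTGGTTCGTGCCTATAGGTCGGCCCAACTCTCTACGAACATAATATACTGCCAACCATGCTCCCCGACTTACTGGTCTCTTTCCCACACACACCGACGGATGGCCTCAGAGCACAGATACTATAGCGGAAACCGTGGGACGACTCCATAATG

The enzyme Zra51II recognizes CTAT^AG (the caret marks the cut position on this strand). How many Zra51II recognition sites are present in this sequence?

3

CTATAG occurs starting at positions 16, 36, 144.
Zra51II cuts at 3 sites.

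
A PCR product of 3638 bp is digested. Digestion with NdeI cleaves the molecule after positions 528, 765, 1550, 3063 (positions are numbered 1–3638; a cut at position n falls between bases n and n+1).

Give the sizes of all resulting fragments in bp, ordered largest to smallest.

1513, 785, 575, 528, 237 bp

Linear molecule, 4 cuts → 5 fragments:
  528 − 0 = 528 bp
  765 − 528 = 237 bp
  1550 − 765 = 785 bp
  3063 − 1550 = 1513 bp
  3638 − 3063 = 575 bp
Sorted largest to smallest: 1513, 785, 575, 528, 237 bp.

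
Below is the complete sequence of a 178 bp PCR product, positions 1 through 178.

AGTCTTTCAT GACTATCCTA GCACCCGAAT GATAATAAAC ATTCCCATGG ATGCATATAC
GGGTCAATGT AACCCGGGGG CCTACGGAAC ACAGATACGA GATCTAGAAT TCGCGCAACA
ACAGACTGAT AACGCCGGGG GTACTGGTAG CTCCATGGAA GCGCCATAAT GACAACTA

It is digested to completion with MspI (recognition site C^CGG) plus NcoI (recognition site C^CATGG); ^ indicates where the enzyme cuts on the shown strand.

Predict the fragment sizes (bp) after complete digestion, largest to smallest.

MspI sites (CCGG) start at positions 74, 135.
MspI cuts after the first base of each site, so after positions 74, 135.
NcoI sites (CCATGG) start at positions 45, 153.
NcoI cuts after the first base of each site, so after positions 45, 153.
Combined cut positions: 45, 74, 135, 153.
Linear molecule, 4 cuts → 5 fragments:
  1–45 → 45 bp
  46–74 → 29 bp
  75–135 → 61 bp
  136–153 → 18 bp
  154–178 → 25 bp
Sorted largest to smallest: 61, 45, 29, 25, 18 bp.

61, 45, 29, 25, 18 bp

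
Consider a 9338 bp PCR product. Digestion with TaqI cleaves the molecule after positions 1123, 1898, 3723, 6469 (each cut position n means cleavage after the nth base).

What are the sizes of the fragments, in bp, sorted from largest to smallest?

2869, 2746, 1825, 1123, 775 bp

Linear molecule, 4 cuts → 5 fragments:
  1123 − 0 = 1123 bp
  1898 − 1123 = 775 bp
  3723 − 1898 = 1825 bp
  6469 − 3723 = 2746 bp
  9338 − 6469 = 2869 bp
Sorted largest to smallest: 2869, 2746, 1825, 1123, 775 bp.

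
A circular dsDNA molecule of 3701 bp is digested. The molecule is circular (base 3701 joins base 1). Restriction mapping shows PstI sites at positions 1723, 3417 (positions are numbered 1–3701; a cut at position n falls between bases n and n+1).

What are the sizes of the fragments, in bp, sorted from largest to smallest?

Circular molecule, 2 cuts → 2 fragments:
  3417 − 1723 = 1694 bp
  wrap: 3701 − 3417 + 1723 = 2007 bp
Sorted largest to smallest: 2007, 1694 bp.

2007, 1694 bp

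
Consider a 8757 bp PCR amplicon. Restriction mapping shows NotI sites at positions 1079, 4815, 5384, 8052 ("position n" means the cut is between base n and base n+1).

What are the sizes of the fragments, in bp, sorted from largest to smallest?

3736, 2668, 1079, 705, 569 bp

Linear molecule, 4 cuts → 5 fragments:
  1079 − 0 = 1079 bp
  4815 − 1079 = 3736 bp
  5384 − 4815 = 569 bp
  8052 − 5384 = 2668 bp
  8757 − 8052 = 705 bp
Sorted largest to smallest: 3736, 2668, 1079, 705, 569 bp.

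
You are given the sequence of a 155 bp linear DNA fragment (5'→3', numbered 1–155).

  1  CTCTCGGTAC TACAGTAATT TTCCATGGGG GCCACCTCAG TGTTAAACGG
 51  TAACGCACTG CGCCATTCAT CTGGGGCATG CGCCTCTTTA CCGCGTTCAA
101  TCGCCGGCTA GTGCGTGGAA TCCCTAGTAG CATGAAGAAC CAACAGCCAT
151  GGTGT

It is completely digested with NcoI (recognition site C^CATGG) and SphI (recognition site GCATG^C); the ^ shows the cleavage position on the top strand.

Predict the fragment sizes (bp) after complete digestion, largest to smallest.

NcoI sites (CCATGG) start at positions 23, 147.
NcoI cuts after the first base of each site, so after positions 23, 147.
The SphI site (GCATGC) starts at position 76.
SphI cuts after base 5 of each site (before the last base), so after position 80.
Combined cut positions: 23, 80, 147.
Linear molecule, 3 cuts → 4 fragments:
  1–23 → 23 bp
  24–80 → 57 bp
  81–147 → 67 bp
  148–155 → 8 bp
Sorted largest to smallest: 67, 57, 23, 8 bp.

67, 57, 23, 8 bp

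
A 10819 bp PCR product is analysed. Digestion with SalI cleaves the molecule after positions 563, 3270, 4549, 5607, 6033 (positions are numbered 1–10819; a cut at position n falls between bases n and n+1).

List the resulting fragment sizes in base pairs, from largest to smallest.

4786, 2707, 1279, 1058, 563, 426 bp

Linear molecule, 5 cuts → 6 fragments:
  563 − 0 = 563 bp
  3270 − 563 = 2707 bp
  4549 − 3270 = 1279 bp
  5607 − 4549 = 1058 bp
  6033 − 5607 = 426 bp
  10819 − 6033 = 4786 bp
Sorted largest to smallest: 4786, 2707, 1279, 1058, 563, 426 bp.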